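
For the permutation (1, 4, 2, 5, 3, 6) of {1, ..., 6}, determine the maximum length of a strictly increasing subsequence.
4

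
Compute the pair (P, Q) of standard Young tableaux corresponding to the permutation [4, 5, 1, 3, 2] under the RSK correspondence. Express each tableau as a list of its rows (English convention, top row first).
P = [[1, 2], [3, 5], [4]], Q = [[1, 2], [3, 4], [5]]

Insert each entry of the permutation into P by Schensted row insertion, recording in Q the position of each new cell.

Insert 4: appended to row 1. P = [[4]], Q = [[1]].
Insert 5: appended to row 1. P = [[4, 5]], Q = [[1, 2]].
Insert 1: 1 bumps 4 from row 1; 4 starts row 2. P = [[1, 5], [4]], Q = [[1, 2], [3]].
Insert 3: 3 bumps 5 from row 1; 5 appends to row 2. P = [[1, 3], [4, 5]], Q = [[1, 2], [3, 4]].
Insert 2: 2 bumps 3 from row 1; 3 bumps 4 from row 2; 4 starts row 3. P = [[1, 2], [3, 5], [4]], Q = [[1, 2], [3, 4], [5]].

So P = [[1, 2], [3, 5], [4]], Q = [[1, 2], [3, 4], [5]].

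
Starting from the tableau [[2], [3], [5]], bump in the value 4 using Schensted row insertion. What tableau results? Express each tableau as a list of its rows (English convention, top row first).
4 is larger than every entry of row 1, so it is appended to row 1. The new tableau is [[2, 4], [3], [5]].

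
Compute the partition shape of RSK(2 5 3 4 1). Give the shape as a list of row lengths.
[3, 1, 1]

Row-insert each entry into an empty tableau.

After inserting 2: P = [[2]].
After inserting 5: P = [[2, 5]].
After inserting 3: P = [[2, 3], [5]].
After inserting 4: P = [[2, 3, 4], [5]].
After inserting 1: P = [[1, 3, 4], [2], [5]].

The final insertion tableau P = [[1, 3, 4], [2], [5]] has shape [3, 1, 1].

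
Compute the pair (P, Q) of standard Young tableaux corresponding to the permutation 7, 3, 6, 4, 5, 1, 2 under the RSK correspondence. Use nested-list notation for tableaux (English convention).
Insert each entry of the permutation into P by Schensted row insertion, recording in Q the position of each new cell.

Insert 7: appended to row 1. P = [[7]].
Insert 3: 3 bumps 7 from row 1; 7 starts row 2. P = [[3], [7]].
Insert 6: appended to row 1. P = [[3, 6], [7]].
Insert 4: 4 bumps 6 from row 1; 6 bumps 7 from row 2; 7 starts row 3. P = [[3, 4], [6], [7]].
Insert 5: appended to row 1. P = [[3, 4, 5], [6], [7]].
Insert 1: 1 bumps 3 from row 1; 3 bumps 6 from row 2; 6 bumps 7 from row 3; 7 starts row 4. P = [[1, 4, 5], [3], [6], [7]].
Insert 2: 2 bumps 4 from row 1; 4 appends to row 2. P = [[1, 2, 5], [3, 4], [6], [7]].

So P = [[1, 2, 5], [3, 4], [6], [7]], Q = [[1, 3, 5], [2, 7], [4], [6]].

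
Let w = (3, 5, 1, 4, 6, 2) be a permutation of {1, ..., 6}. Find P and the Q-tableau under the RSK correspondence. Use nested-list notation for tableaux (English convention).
P = [[1, 2, 6], [3, 4], [5]], Q = [[1, 2, 5], [3, 4], [6]]

Insert each entry of the permutation into P by Schensted row insertion, recording in Q the position of each new cell.

After inserting 3: P = [[3]].
After inserting 5: P = [[3, 5]].
After inserting 1: P = [[1, 5], [3]].
After inserting 4: P = [[1, 4], [3, 5]].
After inserting 6: P = [[1, 4, 6], [3, 5]].
After inserting 2: P = [[1, 2, 6], [3, 4], [5]].

So P = [[1, 2, 6], [3, 4], [5]], Q = [[1, 2, 5], [3, 4], [6]].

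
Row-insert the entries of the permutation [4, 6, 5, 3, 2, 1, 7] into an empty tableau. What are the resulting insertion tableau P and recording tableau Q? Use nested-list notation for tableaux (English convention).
P = [[1, 5, 7], [2], [3], [4], [6]], Q = [[1, 2, 7], [3], [4], [5], [6]]

Insert each entry of the permutation into P by Schensted row insertion, recording in Q the position of each new cell.

Insert 4: appended to row 1. P = [[4]], Q = [[1]].
Insert 6: appended to row 1. P = [[4, 6]], Q = [[1, 2]].
Insert 5: 5 bumps 6 from row 1; 6 starts row 2. P = [[4, 5], [6]], Q = [[1, 2], [3]].
Insert 3: 3 bumps 4 from row 1; 4 bumps 6 from row 2; 6 starts row 3. P = [[3, 5], [4], [6]], Q = [[1, 2], [3], [4]].
Insert 2: 2 bumps 3 from row 1; 3 bumps 4 from row 2; 4 bumps 6 from row 3; 6 starts row 4. P = [[2, 5], [3], [4], [6]], Q = [[1, 2], [3], [4], [5]].
Insert 1: 1 bumps 2 from row 1; 2 bumps 3 from row 2; 3 bumps 4 from row 3; 4 bumps 6 from row 4; 6 starts row 5. P = [[1, 5], [2], [3], [4], [6]], Q = [[1, 2], [3], [4], [5], [6]].
Insert 7: appended to row 1. P = [[1, 5, 7], [2], [3], [4], [6]], Q = [[1, 2, 7], [3], [4], [5], [6]].

So P = [[1, 5, 7], [2], [3], [4], [6]], Q = [[1, 2, 7], [3], [4], [5], [6]].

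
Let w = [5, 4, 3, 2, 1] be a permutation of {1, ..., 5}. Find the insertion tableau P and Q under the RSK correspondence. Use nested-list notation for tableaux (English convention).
P = [[1], [2], [3], [4], [5]], Q = [[1], [2], [3], [4], [5]]

Insert each entry of the permutation into P by Schensted row insertion, recording in Q the position of each new cell.

Insert 5: appended to row 1. P = [[5]].
Insert 4: 4 bumps 5 from row 1; 5 starts row 2. P = [[4], [5]].
Insert 3: 3 bumps 4 from row 1; 4 bumps 5 from row 2; 5 starts row 3. P = [[3], [4], [5]].
Insert 2: 2 bumps 3 from row 1; 3 bumps 4 from row 2; 4 bumps 5 from row 3; 5 starts row 4. P = [[2], [3], [4], [5]].
Insert 1: 1 bumps 2 from row 1; 2 bumps 3 from row 2; 3 bumps 4 from row 3; 4 bumps 5 from row 4; 5 starts row 5. P = [[1], [2], [3], [4], [5]].

So P = [[1], [2], [3], [4], [5]], Q = [[1], [2], [3], [4], [5]].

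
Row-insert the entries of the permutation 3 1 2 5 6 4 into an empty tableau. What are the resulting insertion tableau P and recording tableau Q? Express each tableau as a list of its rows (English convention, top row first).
P = [[1, 2, 4, 6], [3, 5]], Q = [[1, 3, 4, 5], [2, 6]]

Insert each entry of the permutation into P by Schensted row insertion, recording in Q the position of each new cell.

Insert 3: appended to row 1. P = [[3]].
Insert 1: 1 bumps 3 from row 1; 3 starts row 2. P = [[1], [3]].
Insert 2: appended to row 1. P = [[1, 2], [3]].
Insert 5: appended to row 1. P = [[1, 2, 5], [3]].
Insert 6: appended to row 1. P = [[1, 2, 5, 6], [3]].
Insert 4: 4 bumps 5 from row 1; 5 appends to row 2. P = [[1, 2, 4, 6], [3, 5]].

So P = [[1, 2, 4, 6], [3, 5]], Q = [[1, 3, 4, 5], [2, 6]].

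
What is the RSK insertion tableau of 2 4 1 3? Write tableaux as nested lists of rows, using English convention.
After inserting 2: P = [[2]].
After inserting 4: P = [[2, 4]].
After inserting 1: P = [[1, 4], [2]].
After inserting 3: P = [[1, 3], [2, 4]].

So P = [[1, 3], [2, 4]].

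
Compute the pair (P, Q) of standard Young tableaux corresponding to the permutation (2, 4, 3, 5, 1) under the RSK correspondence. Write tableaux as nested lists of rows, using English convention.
Insert each entry of the permutation into P by Schensted row insertion, recording in Q the position of each new cell.

Insert 2: appended to row 1. P = [[2]], Q = [[1]].
Insert 4: appended to row 1. P = [[2, 4]], Q = [[1, 2]].
Insert 3: 3 bumps 4 from row 1; 4 starts row 2. P = [[2, 3], [4]], Q = [[1, 2], [3]].
Insert 5: appended to row 1. P = [[2, 3, 5], [4]], Q = [[1, 2, 4], [3]].
Insert 1: 1 bumps 2 from row 1; 2 bumps 4 from row 2; 4 starts row 3. P = [[1, 3, 5], [2], [4]], Q = [[1, 2, 4], [3], [5]].

So P = [[1, 3, 5], [2], [4]], Q = [[1, 2, 4], [3], [5]].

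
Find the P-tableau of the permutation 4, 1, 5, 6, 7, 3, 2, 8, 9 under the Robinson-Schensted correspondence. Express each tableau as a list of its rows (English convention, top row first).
Insert 4: appended to row 1. P = [[4]].
Insert 1: 1 bumps 4 from row 1; 4 starts row 2. P = [[1], [4]].
Insert 5: appended to row 1. P = [[1, 5], [4]].
Insert 6: appended to row 1. P = [[1, 5, 6], [4]].
Insert 7: appended to row 1. P = [[1, 5, 6, 7], [4]].
Insert 3: 3 bumps 5 from row 1; 5 appends to row 2. P = [[1, 3, 6, 7], [4, 5]].
Insert 2: 2 bumps 3 from row 1; 3 bumps 4 from row 2; 4 starts row 3. P = [[1, 2, 6, 7], [3, 5], [4]].
Insert 8: appended to row 1. P = [[1, 2, 6, 7, 8], [3, 5], [4]].
Insert 9: appended to row 1. P = [[1, 2, 6, 7, 8, 9], [3, 5], [4]].

So P = [[1, 2, 6, 7, 8, 9], [3, 5], [4]].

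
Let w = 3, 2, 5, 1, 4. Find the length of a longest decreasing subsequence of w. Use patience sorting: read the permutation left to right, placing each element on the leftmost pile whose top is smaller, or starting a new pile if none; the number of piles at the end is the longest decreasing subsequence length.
3: new pile. tops = [3]
2: new pile. tops = [3, 2]
5: onto pile 1 (replacing 3). tops = [5, 2]
1: new pile. tops = [5, 2, 1]
4: onto pile 2 (replacing 2). tops = [5, 4, 1]

3 piles, so the longest decreasing subsequence has length 3.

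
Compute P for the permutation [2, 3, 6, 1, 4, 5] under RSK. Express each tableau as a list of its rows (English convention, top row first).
P = [[1, 3, 4, 5], [2, 6]]

Insert 2: appended to row 1. P = [[2]].
Insert 3: appended to row 1. P = [[2, 3]].
Insert 6: appended to row 1. P = [[2, 3, 6]].
Insert 1: 1 bumps 2 from row 1; 2 starts row 2. P = [[1, 3, 6], [2]].
Insert 4: 4 bumps 6 from row 1; 6 appends to row 2. P = [[1, 3, 4], [2, 6]].
Insert 5: appended to row 1. P = [[1, 3, 4, 5], [2, 6]].

So P = [[1, 3, 4, 5], [2, 6]].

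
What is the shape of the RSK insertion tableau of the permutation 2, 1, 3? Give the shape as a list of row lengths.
RSK row insertion gives P = [[1, 3], [2]], which has shape [2, 1].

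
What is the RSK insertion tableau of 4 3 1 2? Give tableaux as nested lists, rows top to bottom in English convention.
Insert 4: appended to row 1. P = [[4]].
Insert 3: 3 bumps 4 from row 1; 4 starts row 2. P = [[3], [4]].
Insert 1: 1 bumps 3 from row 1; 3 bumps 4 from row 2; 4 starts row 3. P = [[1], [3], [4]].
Insert 2: appended to row 1. P = [[1, 2], [3], [4]].

So P = [[1, 2], [3], [4]].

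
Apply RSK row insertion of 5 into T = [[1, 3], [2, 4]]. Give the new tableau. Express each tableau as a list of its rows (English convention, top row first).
5 is larger than every entry of row 1, so it is appended to row 1. The new tableau is [[1, 3, 5], [2, 4]].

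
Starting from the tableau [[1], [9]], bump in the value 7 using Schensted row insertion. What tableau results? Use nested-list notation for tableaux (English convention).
[[1, 7], [9]]

7 is larger than every entry of row 1, so it is appended to row 1. The new tableau is [[1, 7], [9]].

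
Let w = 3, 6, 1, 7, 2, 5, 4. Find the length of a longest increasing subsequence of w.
3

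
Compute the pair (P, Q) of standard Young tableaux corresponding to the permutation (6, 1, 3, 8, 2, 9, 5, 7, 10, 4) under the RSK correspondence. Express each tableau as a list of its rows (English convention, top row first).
P = [[1, 2, 4, 7, 10], [3, 5, 9], [6, 8]], Q = [[1, 3, 4, 6, 9], [2, 7, 8], [5, 10]]

Insert each entry of the permutation into P by Schensted row insertion, recording in Q the position of each new cell.

Insert 6: appended to row 1. P = [[6]].
Insert 1: 1 bumps 6 from row 1; 6 starts row 2. P = [[1], [6]].
Insert 3: appended to row 1. P = [[1, 3], [6]].
Insert 8: appended to row 1. P = [[1, 3, 8], [6]].
Insert 2: 2 bumps 3 from row 1; 3 bumps 6 from row 2; 6 starts row 3. P = [[1, 2, 8], [3], [6]].
Insert 9: appended to row 1. P = [[1, 2, 8, 9], [3], [6]].
Insert 5: 5 bumps 8 from row 1; 8 appends to row 2. P = [[1, 2, 5, 9], [3, 8], [6]].
Insert 7: 7 bumps 9 from row 1; 9 appends to row 2. P = [[1, 2, 5, 7], [3, 8, 9], [6]].
Insert 10: appended to row 1. P = [[1, 2, 5, 7, 10], [3, 8, 9], [6]].
Insert 4: 4 bumps 5 from row 1; 5 bumps 8 from row 2; 8 appends to row 3. P = [[1, 2, 4, 7, 10], [3, 5, 9], [6, 8]].

So P = [[1, 2, 4, 7, 10], [3, 5, 9], [6, 8]], Q = [[1, 3, 4, 6, 9], [2, 7, 8], [5, 10]].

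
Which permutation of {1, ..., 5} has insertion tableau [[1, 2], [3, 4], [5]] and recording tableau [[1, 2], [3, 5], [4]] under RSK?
3 5 4 1 2

Reverse the RSK construction: for i from n down to 1, find the cell of Q containing i, remove the entry at that cell from P, and reverse-bump it up through P; the value ejected from row 1 is w(i).

Step i=5: Q has 5 at row 2, column 2; remove 4 from row 2 of P and reverse-bump: 4 enters row 1 and ejects 2. So w(5) = 2. P is now [[1, 4], [3], [5]].
Step i=4: Q has 4 at row 3, column 1; remove 5 from row 3 of P and reverse-bump: 5 enters row 2 and ejects 3; 3 enters row 1 and ejects 1. So w(4) = 1. P is now [[3, 4], [5]].
Step i=3: Q has 3 at row 2, column 1; remove 5 from row 2 of P and reverse-bump: 5 enters row 1 and ejects 4. So w(3) = 4. P is now [[3, 5]].
Step i=2: Q has 2 at row 1, column 2; remove that cell from P, ejecting 5. So w(2) = 5. P is now [[3]].
Step i=1: Q has 1 at row 1, column 1; remove that cell from P, ejecting 3. So w(1) = 3. P is now [].

So w = 3 5 4 1 2.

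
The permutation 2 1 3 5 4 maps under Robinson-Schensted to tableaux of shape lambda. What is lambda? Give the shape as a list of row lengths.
RSK row insertion gives P = [[1, 3, 4], [2, 5]], which has shape [3, 2].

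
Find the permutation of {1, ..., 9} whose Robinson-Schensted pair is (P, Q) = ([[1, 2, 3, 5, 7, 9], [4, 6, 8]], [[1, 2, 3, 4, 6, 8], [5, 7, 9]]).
Reverse the RSK construction: for i from n down to 1, find the cell of Q containing i, remove the entry at that cell from P, and reverse-bump it up through P; the value ejected from row 1 is w(i).

Step i=9: Q has 9 at row 2, column 3; remove 8 from row 2 of P and reverse-bump: 8 enters row 1 and ejects 7. So w(9) = 7. P is now [[1, 2, 3, 5, 8, 9], [4, 6]].
Step i=8: Q has 8 at row 1, column 6; remove that cell from P, ejecting 9. So w(8) = 9. P is now [[1, 2, 3, 5, 8], [4, 6]].
Step i=7: Q has 7 at row 2, column 2; remove 6 from row 2 of P and reverse-bump: 6 enters row 1 and ejects 5. So w(7) = 5. P is now [[1, 2, 3, 6, 8], [4]].
Step i=6: Q has 6 at row 1, column 5; remove that cell from P, ejecting 8. So w(6) = 8. P is now [[1, 2, 3, 6], [4]].
Step i=5: Q has 5 at row 2, column 1; remove 4 from row 2 of P and reverse-bump: 4 enters row 1 and ejects 3. So w(5) = 3. P is now [[1, 2, 4, 6]].
Step i=4: Q has 4 at row 1, column 4; remove that cell from P, ejecting 6. So w(4) = 6. P is now [[1, 2, 4]].
Step i=3: Q has 3 at row 1, column 3; remove that cell from P, ejecting 4. So w(3) = 4. P is now [[1, 2]].
Step i=2: Q has 2 at row 1, column 2; remove that cell from P, ejecting 2. So w(2) = 2. P is now [[1]].
Step i=1: Q has 1 at row 1, column 1; remove that cell from P, ejecting 1. So w(1) = 1. P is now [].

So w = 1 2 4 6 3 8 5 9 7.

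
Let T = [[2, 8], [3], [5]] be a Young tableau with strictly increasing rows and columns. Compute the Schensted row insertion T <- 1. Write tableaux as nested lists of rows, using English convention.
In row 1, 1 replaces 2 (the leftmost entry greater than 1); 2 is bumped to row 2. In row 2, 2 replaces 3 (the leftmost entry greater than 2); 3 is bumped to row 3. In row 3, 3 replaces 5 (the leftmost entry greater than 3); 5 is bumped to row 4. 5 starts a new row 4. The new tableau is [[1, 8], [2], [3], [5]].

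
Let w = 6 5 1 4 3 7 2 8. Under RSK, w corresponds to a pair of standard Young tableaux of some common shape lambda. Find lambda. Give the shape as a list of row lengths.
[4, 1, 1, 1, 1]

Row-insert each entry into an empty tableau.

After inserting 6: P = [[6]].
After inserting 5: P = [[5], [6]].
After inserting 1: P = [[1], [5], [6]].
After inserting 4: P = [[1, 4], [5], [6]].
After inserting 3: P = [[1, 3], [4], [5], [6]].
After inserting 7: P = [[1, 3, 7], [4], [5], [6]].
After inserting 2: P = [[1, 2, 7], [3], [4], [5], [6]].
After inserting 8: P = [[1, 2, 7, 8], [3], [4], [5], [6]].

The final insertion tableau P = [[1, 2, 7, 8], [3], [4], [5], [6]] has shape [4, 1, 1, 1, 1].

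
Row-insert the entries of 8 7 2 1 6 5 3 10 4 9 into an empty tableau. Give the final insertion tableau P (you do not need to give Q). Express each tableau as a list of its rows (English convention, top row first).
P = [[1, 3, 4, 9], [2, 5, 10], [6], [7], [8]]

Insert 8: appended to row 1. P = [[8]].
Insert 7: 7 bumps 8 from row 1; 8 starts row 2. P = [[7], [8]].
Insert 2: 2 bumps 7 from row 1; 7 bumps 8 from row 2; 8 starts row 3. P = [[2], [7], [8]].
Insert 1: 1 bumps 2 from row 1; 2 bumps 7 from row 2; 7 bumps 8 from row 3; 8 starts row 4. P = [[1], [2], [7], [8]].
Insert 6: appended to row 1. P = [[1, 6], [2], [7], [8]].
Insert 5: 5 bumps 6 from row 1; 6 appends to row 2. P = [[1, 5], [2, 6], [7], [8]].
Insert 3: 3 bumps 5 from row 1; 5 bumps 6 from row 2; 6 bumps 7 from row 3; 7 bumps 8 from row 4; 8 starts row 5. P = [[1, 3], [2, 5], [6], [7], [8]].
Insert 10: appended to row 1. P = [[1, 3, 10], [2, 5], [6], [7], [8]].
Insert 4: 4 bumps 10 from row 1; 10 appends to row 2. P = [[1, 3, 4], [2, 5, 10], [6], [7], [8]].
Insert 9: appended to row 1. P = [[1, 3, 4, 9], [2, 5, 10], [6], [7], [8]].

So P = [[1, 3, 4, 9], [2, 5, 10], [6], [7], [8]].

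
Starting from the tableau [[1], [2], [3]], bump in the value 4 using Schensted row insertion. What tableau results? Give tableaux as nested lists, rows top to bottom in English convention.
4 is larger than every entry of row 1, so it is appended to row 1. The new tableau is [[1, 4], [2], [3]].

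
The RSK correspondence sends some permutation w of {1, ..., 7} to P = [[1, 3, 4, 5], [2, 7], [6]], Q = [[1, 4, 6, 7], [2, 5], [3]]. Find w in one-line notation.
Reverse the RSK construction: for i from n down to 1, find the cell of Q containing i, remove the entry at that cell from P, and reverse-bump it up through P; the value ejected from row 1 is w(i).

Step i=7: Q has 7 at row 1, column 4; remove that cell from P, ejecting 5. So w(7) = 5. P is now [[1, 3, 4], [2, 7], [6]].
Step i=6: Q has 6 at row 1, column 3; remove that cell from P, ejecting 4. So w(6) = 4. P is now [[1, 3], [2, 7], [6]].
Step i=5: Q has 5 at row 2, column 2; remove 7 from row 2 of P and reverse-bump: 7 enters row 1 and ejects 3. So w(5) = 3. P is now [[1, 7], [2], [6]].
Step i=4: Q has 4 at row 1, column 2; remove that cell from P, ejecting 7. So w(4) = 7. P is now [[1], [2], [6]].
Step i=3: Q has 3 at row 3, column 1; remove 6 from row 3 of P and reverse-bump: 6 enters row 2 and ejects 2; 2 enters row 1 and ejects 1. So w(3) = 1. P is now [[2], [6]].
Step i=2: Q has 2 at row 2, column 1; remove 6 from row 2 of P and reverse-bump: 6 enters row 1 and ejects 2. So w(2) = 2. P is now [[6]].
Step i=1: Q has 1 at row 1, column 1; remove that cell from P, ejecting 6. So w(1) = 6. P is now [].

So w = 6 2 1 7 3 4 5.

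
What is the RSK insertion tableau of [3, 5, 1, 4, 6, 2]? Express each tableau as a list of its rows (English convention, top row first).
P = [[1, 2, 6], [3, 4], [5]]

Insert 3: appended to row 1. P = [[3]].
Insert 5: appended to row 1. P = [[3, 5]].
Insert 1: 1 bumps 3 from row 1; 3 starts row 2. P = [[1, 5], [3]].
Insert 4: 4 bumps 5 from row 1; 5 appends to row 2. P = [[1, 4], [3, 5]].
Insert 6: appended to row 1. P = [[1, 4, 6], [3, 5]].
Insert 2: 2 bumps 4 from row 1; 4 bumps 5 from row 2; 5 starts row 3. P = [[1, 2, 6], [3, 4], [5]].

So P = [[1, 2, 6], [3, 4], [5]].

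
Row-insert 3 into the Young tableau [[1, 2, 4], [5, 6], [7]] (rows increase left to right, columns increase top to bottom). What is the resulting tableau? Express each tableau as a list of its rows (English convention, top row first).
[[1, 2, 3], [4, 6], [5], [7]]

In row 1, 3 replaces 4 (the leftmost entry greater than 3); 4 is bumped to row 2. In row 2, 4 replaces 5 (the leftmost entry greater than 4); 5 is bumped to row 3. In row 3, 5 replaces 7 (the leftmost entry greater than 5); 7 is bumped to row 4. 7 starts a new row 4. The new tableau is [[1, 2, 3], [4, 6], [5], [7]].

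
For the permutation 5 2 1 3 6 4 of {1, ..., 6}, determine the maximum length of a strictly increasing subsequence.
3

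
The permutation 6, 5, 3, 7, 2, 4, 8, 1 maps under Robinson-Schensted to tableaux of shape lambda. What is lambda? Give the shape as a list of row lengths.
[3, 2, 1, 1, 1]

Row-insert each entry into an empty tableau.

After inserting 6: P = [[6]].
After inserting 5: P = [[5], [6]].
After inserting 3: P = [[3], [5], [6]].
After inserting 7: P = [[3, 7], [5], [6]].
After inserting 2: P = [[2, 7], [3], [5], [6]].
After inserting 4: P = [[2, 4], [3, 7], [5], [6]].
After inserting 8: P = [[2, 4, 8], [3, 7], [5], [6]].
After inserting 1: P = [[1, 4, 8], [2, 7], [3], [5], [6]].

The final insertion tableau P = [[1, 4, 8], [2, 7], [3], [5], [6]] has shape [3, 2, 1, 1, 1].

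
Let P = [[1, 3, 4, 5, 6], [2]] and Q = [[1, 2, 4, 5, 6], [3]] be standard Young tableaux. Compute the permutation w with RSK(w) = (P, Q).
Reverse the RSK construction: for i from n down to 1, find the cell of Q containing i, remove the entry at that cell from P, and reverse-bump it up through P; the value ejected from row 1 is w(i).

Step i=6: Q has 6 at row 1, column 5; remove that cell from P, ejecting 6. So w(6) = 6. P is now [[1, 3, 4, 5], [2]].
Step i=5: Q has 5 at row 1, column 4; remove that cell from P, ejecting 5. So w(5) = 5. P is now [[1, 3, 4], [2]].
Step i=4: Q has 4 at row 1, column 3; remove that cell from P, ejecting 4. So w(4) = 4. P is now [[1, 3], [2]].
Step i=3: Q has 3 at row 2, column 1; remove 2 from row 2 of P and reverse-bump: 2 enters row 1 and ejects 1. So w(3) = 1. P is now [[2, 3]].
Step i=2: Q has 2 at row 1, column 2; remove that cell from P, ejecting 3. So w(2) = 3. P is now [[2]].
Step i=1: Q has 1 at row 1, column 1; remove that cell from P, ejecting 2. So w(1) = 2. P is now [].

So w = 2 3 1 4 5 6.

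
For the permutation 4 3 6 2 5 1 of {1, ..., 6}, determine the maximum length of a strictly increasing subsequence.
2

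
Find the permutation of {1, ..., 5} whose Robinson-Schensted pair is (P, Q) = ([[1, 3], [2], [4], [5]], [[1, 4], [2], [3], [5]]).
5 4 2 3 1

Reverse the RSK construction: for i from n down to 1, find the cell of Q containing i, remove the entry at that cell from P, and reverse-bump it up through P; the value ejected from row 1 is w(i).

Step i=5: Q has 5 at row 4, column 1; remove 5 from row 4 of P and reverse-bump: 5 enters row 3 and ejects 4; 4 enters row 2 and ejects 2; 2 enters row 1 and ejects 1. So w(5) = 1. P is now [[2, 3], [4], [5]].
Step i=4: Q has 4 at row 1, column 2; remove that cell from P, ejecting 3. So w(4) = 3. P is now [[2], [4], [5]].
Step i=3: Q has 3 at row 3, column 1; remove 5 from row 3 of P and reverse-bump: 5 enters row 2 and ejects 4; 4 enters row 1 and ejects 2. So w(3) = 2. P is now [[4], [5]].
Step i=2: Q has 2 at row 2, column 1; remove 5 from row 2 of P and reverse-bump: 5 enters row 1 and ejects 4. So w(2) = 4. P is now [[5]].
Step i=1: Q has 1 at row 1, column 1; remove that cell from P, ejecting 5. So w(1) = 5. P is now [].

So w = 5 4 2 3 1.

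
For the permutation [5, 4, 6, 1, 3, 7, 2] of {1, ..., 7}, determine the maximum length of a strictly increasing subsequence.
3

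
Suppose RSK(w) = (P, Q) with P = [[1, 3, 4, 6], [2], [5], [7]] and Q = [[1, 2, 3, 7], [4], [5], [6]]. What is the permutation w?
2 3 7 5 4 1 6

Reverse the RSK construction: for i from n down to 1, find the cell of Q containing i, remove the entry at that cell from P, and reverse-bump it up through P; the value ejected from row 1 is w(i).

Step i=7: Q has 7 at row 1, column 4; remove that cell from P, ejecting 6. So w(7) = 6. P is now [[1, 3, 4], [2], [5], [7]].
Step i=6: Q has 6 at row 4, column 1; remove 7 from row 4 of P and reverse-bump: 7 enters row 3 and ejects 5; 5 enters row 2 and ejects 2; 2 enters row 1 and ejects 1. So w(6) = 1. P is now [[2, 3, 4], [5], [7]].
Step i=5: Q has 5 at row 3, column 1; remove 7 from row 3 of P and reverse-bump: 7 enters row 2 and ejects 5; 5 enters row 1 and ejects 4. So w(5) = 4. P is now [[2, 3, 5], [7]].
Step i=4: Q has 4 at row 2, column 1; remove 7 from row 2 of P and reverse-bump: 7 enters row 1 and ejects 5. So w(4) = 5. P is now [[2, 3, 7]].
Step i=3: Q has 3 at row 1, column 3; remove that cell from P, ejecting 7. So w(3) = 7. P is now [[2, 3]].
Step i=2: Q has 2 at row 1, column 2; remove that cell from P, ejecting 3. So w(2) = 3. P is now [[2]].
Step i=1: Q has 1 at row 1, column 1; remove that cell from P, ejecting 2. So w(1) = 2. P is now [].

So w = 2 3 7 5 4 1 6.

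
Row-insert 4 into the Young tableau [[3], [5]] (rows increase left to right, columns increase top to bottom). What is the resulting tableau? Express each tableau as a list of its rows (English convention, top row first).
4 is larger than every entry of row 1, so it is appended to row 1. The new tableau is [[3, 4], [5]].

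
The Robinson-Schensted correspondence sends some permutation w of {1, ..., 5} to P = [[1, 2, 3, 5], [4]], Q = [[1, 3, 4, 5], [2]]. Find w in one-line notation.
4 1 2 3 5

Reverse the RSK construction: for i from n down to 1, find the cell of Q containing i, remove the entry at that cell from P, and reverse-bump it up through P; the value ejected from row 1 is w(i).

Step i=5: Q has 5 at row 1, column 4; remove that cell from P, ejecting 5. So w(5) = 5. P is now [[1, 2, 3], [4]].
Step i=4: Q has 4 at row 1, column 3; remove that cell from P, ejecting 3. So w(4) = 3. P is now [[1, 2], [4]].
Step i=3: Q has 3 at row 1, column 2; remove that cell from P, ejecting 2. So w(3) = 2. P is now [[1], [4]].
Step i=2: Q has 2 at row 2, column 1; remove 4 from row 2 of P and reverse-bump: 4 enters row 1 and ejects 1. So w(2) = 1. P is now [[4]].
Step i=1: Q has 1 at row 1, column 1; remove that cell from P, ejecting 4. So w(1) = 4. P is now [].

So w = 4 1 2 3 5.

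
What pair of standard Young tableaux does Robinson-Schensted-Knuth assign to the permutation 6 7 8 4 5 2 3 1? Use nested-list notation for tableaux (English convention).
P = [[1, 3, 8], [2, 5], [4, 7], [6]], Q = [[1, 2, 3], [4, 5], [6, 7], [8]]

Insert each entry of the permutation into P by Schensted row insertion, recording in Q the position of each new cell.

Insert 6: appended to row 1. P = [[6]].
Insert 7: appended to row 1. P = [[6, 7]].
Insert 8: appended to row 1. P = [[6, 7, 8]].
Insert 4: 4 bumps 6 from row 1; 6 starts row 2. P = [[4, 7, 8], [6]].
Insert 5: 5 bumps 7 from row 1; 7 appends to row 2. P = [[4, 5, 8], [6, 7]].
Insert 2: 2 bumps 4 from row 1; 4 bumps 6 from row 2; 6 starts row 3. P = [[2, 5, 8], [4, 7], [6]].
Insert 3: 3 bumps 5 from row 1; 5 bumps 7 from row 2; 7 appends to row 3. P = [[2, 3, 8], [4, 5], [6, 7]].
Insert 1: 1 bumps 2 from row 1; 2 bumps 4 from row 2; 4 bumps 6 from row 3; 6 starts row 4. P = [[1, 3, 8], [2, 5], [4, 7], [6]].

So P = [[1, 3, 8], [2, 5], [4, 7], [6]], Q = [[1, 2, 3], [4, 5], [6, 7], [8]].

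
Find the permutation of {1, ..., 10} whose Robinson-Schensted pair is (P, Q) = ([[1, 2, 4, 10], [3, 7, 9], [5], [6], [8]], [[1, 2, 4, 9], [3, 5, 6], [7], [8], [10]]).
Reverse the RSK construction: for i from n down to 1, find the cell of Q containing i, remove the entry at that cell from P, and reverse-bump it up through P; the value ejected from row 1 is w(i).

Step i=10: Q has 10 at row 5, column 1; remove 8 from row 5 of P and reverse-bump: 8 enters row 4 and ejects 6; 6 enters row 3 and ejects 5; 5 enters row 2 and ejects 3; 3 enters row 1 and ejects 2. So w(10) = 2. P is now [[1, 3, 4, 10], [5, 7, 9], [6], [8]].
Step i=9: Q has 9 at row 1, column 4; remove that cell from P, ejecting 10. So w(9) = 10. P is now [[1, 3, 4], [5, 7, 9], [6], [8]].
Step i=8: Q has 8 at row 4, column 1; remove 8 from row 4 of P and reverse-bump: 8 enters row 3 and ejects 6; 6 enters row 2 and ejects 5; 5 enters row 1 and ejects 4. So w(8) = 4. P is now [[1, 3, 5], [6, 7, 9], [8]].
Step i=7: Q has 7 at row 3, column 1; remove 8 from row 3 of P and reverse-bump: 8 enters row 2 and ejects 7; 7 enters row 1 and ejects 5. So w(7) = 5. P is now [[1, 3, 7], [6, 8, 9]].
Step i=6: Q has 6 at row 2, column 3; remove 9 from row 2 of P and reverse-bump: 9 enters row 1 and ejects 7. So w(6) = 7. P is now [[1, 3, 9], [6, 8]].
Step i=5: Q has 5 at row 2, column 2; remove 8 from row 2 of P and reverse-bump: 8 enters row 1 and ejects 3. So w(5) = 3. P is now [[1, 8, 9], [6]].
Step i=4: Q has 4 at row 1, column 3; remove that cell from P, ejecting 9. So w(4) = 9. P is now [[1, 8], [6]].
Step i=3: Q has 3 at row 2, column 1; remove 6 from row 2 of P and reverse-bump: 6 enters row 1 and ejects 1. So w(3) = 1. P is now [[6, 8]].
Step i=2: Q has 2 at row 1, column 2; remove that cell from P, ejecting 8. So w(2) = 8. P is now [[6]].
Step i=1: Q has 1 at row 1, column 1; remove that cell from P, ejecting 6. So w(1) = 6. P is now [].

So w = 6 8 1 9 3 7 5 4 10 2.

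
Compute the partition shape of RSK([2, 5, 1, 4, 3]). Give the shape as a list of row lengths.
Row-insert each entry into an empty tableau.

After inserting 2: P = [[2]].
After inserting 5: P = [[2, 5]].
After inserting 1: P = [[1, 5], [2]].
After inserting 4: P = [[1, 4], [2, 5]].
After inserting 3: P = [[1, 3], [2, 4], [5]].

The final insertion tableau P = [[1, 3], [2, 4], [5]] has shape [2, 2, 1].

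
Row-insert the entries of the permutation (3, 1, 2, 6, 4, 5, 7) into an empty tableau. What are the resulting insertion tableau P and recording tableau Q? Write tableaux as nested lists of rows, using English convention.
P = [[1, 2, 4, 5, 7], [3, 6]], Q = [[1, 3, 4, 6, 7], [2, 5]]

Insert each entry of the permutation into P by Schensted row insertion, recording in Q the position of each new cell.

Insert 3: appended to row 1. P = [[3]].
Insert 1: 1 bumps 3 from row 1; 3 starts row 2. P = [[1], [3]].
Insert 2: appended to row 1. P = [[1, 2], [3]].
Insert 6: appended to row 1. P = [[1, 2, 6], [3]].
Insert 4: 4 bumps 6 from row 1; 6 appends to row 2. P = [[1, 2, 4], [3, 6]].
Insert 5: appended to row 1. P = [[1, 2, 4, 5], [3, 6]].
Insert 7: appended to row 1. P = [[1, 2, 4, 5, 7], [3, 6]].

So P = [[1, 2, 4, 5, 7], [3, 6]], Q = [[1, 3, 4, 6, 7], [2, 5]].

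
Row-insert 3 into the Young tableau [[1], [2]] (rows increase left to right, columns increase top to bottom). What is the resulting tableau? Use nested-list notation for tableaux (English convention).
3 is larger than every entry of row 1, so it is appended to row 1. The new tableau is [[1, 3], [2]].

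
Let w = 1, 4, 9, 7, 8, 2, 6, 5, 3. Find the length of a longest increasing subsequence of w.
4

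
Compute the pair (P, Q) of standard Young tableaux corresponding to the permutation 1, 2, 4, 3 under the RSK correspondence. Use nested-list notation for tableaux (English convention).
P = [[1, 2, 3], [4]], Q = [[1, 2, 3], [4]]

Insert each entry of the permutation into P by Schensted row insertion, recording in Q the position of each new cell.

Insert 1: appended to row 1. P = [[1]].
Insert 2: appended to row 1. P = [[1, 2]].
Insert 4: appended to row 1. P = [[1, 2, 4]].
Insert 3: 3 bumps 4 from row 1; 4 starts row 2. P = [[1, 2, 3], [4]].

So P = [[1, 2, 3], [4]], Q = [[1, 2, 3], [4]].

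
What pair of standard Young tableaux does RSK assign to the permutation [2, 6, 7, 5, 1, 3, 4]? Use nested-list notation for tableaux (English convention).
Insert each entry of the permutation into P by Schensted row insertion, recording in Q the position of each new cell.

Insert 2: appended to row 1. P = [[2]], Q = [[1]].
Insert 6: appended to row 1. P = [[2, 6]], Q = [[1, 2]].
Insert 7: appended to row 1. P = [[2, 6, 7]], Q = [[1, 2, 3]].
Insert 5: 5 bumps 6 from row 1; 6 starts row 2. P = [[2, 5, 7], [6]], Q = [[1, 2, 3], [4]].
Insert 1: 1 bumps 2 from row 1; 2 bumps 6 from row 2; 6 starts row 3. P = [[1, 5, 7], [2], [6]], Q = [[1, 2, 3], [4], [5]].
Insert 3: 3 bumps 5 from row 1; 5 appends to row 2. P = [[1, 3, 7], [2, 5], [6]], Q = [[1, 2, 3], [4, 6], [5]].
Insert 4: 4 bumps 7 from row 1; 7 appends to row 2. P = [[1, 3, 4], [2, 5, 7], [6]], Q = [[1, 2, 3], [4, 6, 7], [5]].

So P = [[1, 3, 4], [2, 5, 7], [6]], Q = [[1, 2, 3], [4, 6, 7], [5]].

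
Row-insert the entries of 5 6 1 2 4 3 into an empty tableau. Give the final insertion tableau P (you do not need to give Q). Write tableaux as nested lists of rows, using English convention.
P = [[1, 2, 3], [4, 6], [5]]

Insert 5: appended to row 1. P = [[5]].
Insert 6: appended to row 1. P = [[5, 6]].
Insert 1: 1 bumps 5 from row 1; 5 starts row 2. P = [[1, 6], [5]].
Insert 2: 2 bumps 6 from row 1; 6 appends to row 2. P = [[1, 2], [5, 6]].
Insert 4: appended to row 1. P = [[1, 2, 4], [5, 6]].
Insert 3: 3 bumps 4 from row 1; 4 bumps 5 from row 2; 5 starts row 3. P = [[1, 2, 3], [4, 6], [5]].

So P = [[1, 2, 3], [4, 6], [5]].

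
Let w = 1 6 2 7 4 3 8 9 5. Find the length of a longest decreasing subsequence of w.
3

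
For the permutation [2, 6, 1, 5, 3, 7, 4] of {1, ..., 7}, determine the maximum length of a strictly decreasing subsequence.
3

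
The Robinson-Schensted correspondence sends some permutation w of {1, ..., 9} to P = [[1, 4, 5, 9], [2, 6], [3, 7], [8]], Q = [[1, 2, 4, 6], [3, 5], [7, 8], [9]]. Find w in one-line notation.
3 4 2 8 7 9 1 6 5

Reverse the RSK construction: for i from n down to 1, find the cell of Q containing i, remove the entry at that cell from P, and reverse-bump it up through P; the value ejected from row 1 is w(i).

Step i=9: Q has 9 at row 4, column 1; remove 8 from row 4 of P and reverse-bump: 8 enters row 3 and ejects 7; 7 enters row 2 and ejects 6; 6 enters row 1 and ejects 5. So w(9) = 5. P is now [[1, 4, 6, 9], [2, 7], [3, 8]].
Step i=8: Q has 8 at row 3, column 2; remove 8 from row 3 of P and reverse-bump: 8 enters row 2 and ejects 7; 7 enters row 1 and ejects 6. So w(8) = 6. P is now [[1, 4, 7, 9], [2, 8], [3]].
Step i=7: Q has 7 at row 3, column 1; remove 3 from row 3 of P and reverse-bump: 3 enters row 2 and ejects 2; 2 enters row 1 and ejects 1. So w(7) = 1. P is now [[2, 4, 7, 9], [3, 8]].
Step i=6: Q has 6 at row 1, column 4; remove that cell from P, ejecting 9. So w(6) = 9. P is now [[2, 4, 7], [3, 8]].
Step i=5: Q has 5 at row 2, column 2; remove 8 from row 2 of P and reverse-bump: 8 enters row 1 and ejects 7. So w(5) = 7. P is now [[2, 4, 8], [3]].
Step i=4: Q has 4 at row 1, column 3; remove that cell from P, ejecting 8. So w(4) = 8. P is now [[2, 4], [3]].
Step i=3: Q has 3 at row 2, column 1; remove 3 from row 2 of P and reverse-bump: 3 enters row 1 and ejects 2. So w(3) = 2. P is now [[3, 4]].
Step i=2: Q has 2 at row 1, column 2; remove that cell from P, ejecting 4. So w(2) = 4. P is now [[3]].
Step i=1: Q has 1 at row 1, column 1; remove that cell from P, ejecting 3. So w(1) = 3. P is now [].

So w = 3 4 2 8 7 9 1 6 5.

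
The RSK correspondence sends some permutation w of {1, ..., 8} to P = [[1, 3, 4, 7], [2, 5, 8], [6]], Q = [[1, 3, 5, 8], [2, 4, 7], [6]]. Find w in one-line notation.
2 1 6 5 8 3 4 7

Reverse the RSK construction: for i from n down to 1, find the cell of Q containing i, remove the entry at that cell from P, and reverse-bump it up through P; the value ejected from row 1 is w(i).

Step i=8: Q has 8 at row 1, column 4; remove that cell from P, ejecting 7. So w(8) = 7. P is now [[1, 3, 4], [2, 5, 8], [6]].
Step i=7: Q has 7 at row 2, column 3; remove 8 from row 2 of P and reverse-bump: 8 enters row 1 and ejects 4. So w(7) = 4. P is now [[1, 3, 8], [2, 5], [6]].
Step i=6: Q has 6 at row 3, column 1; remove 6 from row 3 of P and reverse-bump: 6 enters row 2 and ejects 5; 5 enters row 1 and ejects 3. So w(6) = 3. P is now [[1, 5, 8], [2, 6]].
Step i=5: Q has 5 at row 1, column 3; remove that cell from P, ejecting 8. So w(5) = 8. P is now [[1, 5], [2, 6]].
Step i=4: Q has 4 at row 2, column 2; remove 6 from row 2 of P and reverse-bump: 6 enters row 1 and ejects 5. So w(4) = 5. P is now [[1, 6], [2]].
Step i=3: Q has 3 at row 1, column 2; remove that cell from P, ejecting 6. So w(3) = 6. P is now [[1], [2]].
Step i=2: Q has 2 at row 2, column 1; remove 2 from row 2 of P and reverse-bump: 2 enters row 1 and ejects 1. So w(2) = 1. P is now [[2]].
Step i=1: Q has 1 at row 1, column 1; remove that cell from P, ejecting 2. So w(1) = 2. P is now [].

So w = 2 1 6 5 8 3 4 7.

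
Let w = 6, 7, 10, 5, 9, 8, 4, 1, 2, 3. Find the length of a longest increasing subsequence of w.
3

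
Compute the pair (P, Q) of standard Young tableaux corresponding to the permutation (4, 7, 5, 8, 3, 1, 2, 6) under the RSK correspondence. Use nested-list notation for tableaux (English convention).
P = [[1, 2, 6], [3, 5, 8], [4], [7]], Q = [[1, 2, 4], [3, 7, 8], [5], [6]]

Insert each entry of the permutation into P by Schensted row insertion, recording in Q the position of each new cell.

Insert 4: appended to row 1. P = [[4]].
Insert 7: appended to row 1. P = [[4, 7]].
Insert 5: 5 bumps 7 from row 1; 7 starts row 2. P = [[4, 5], [7]].
Insert 8: appended to row 1. P = [[4, 5, 8], [7]].
Insert 3: 3 bumps 4 from row 1; 4 bumps 7 from row 2; 7 starts row 3. P = [[3, 5, 8], [4], [7]].
Insert 1: 1 bumps 3 from row 1; 3 bumps 4 from row 2; 4 bumps 7 from row 3; 7 starts row 4. P = [[1, 5, 8], [3], [4], [7]].
Insert 2: 2 bumps 5 from row 1; 5 appends to row 2. P = [[1, 2, 8], [3, 5], [4], [7]].
Insert 6: 6 bumps 8 from row 1; 8 appends to row 2. P = [[1, 2, 6], [3, 5, 8], [4], [7]].

So P = [[1, 2, 6], [3, 5, 8], [4], [7]], Q = [[1, 2, 4], [3, 7, 8], [5], [6]].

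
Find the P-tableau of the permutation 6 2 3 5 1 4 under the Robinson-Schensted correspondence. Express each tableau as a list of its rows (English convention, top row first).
P = [[1, 3, 4], [2, 5], [6]]

Insert 6: appended to row 1. P = [[6]].
Insert 2: 2 bumps 6 from row 1; 6 starts row 2. P = [[2], [6]].
Insert 3: appended to row 1. P = [[2, 3], [6]].
Insert 5: appended to row 1. P = [[2, 3, 5], [6]].
Insert 1: 1 bumps 2 from row 1; 2 bumps 6 from row 2; 6 starts row 3. P = [[1, 3, 5], [2], [6]].
Insert 4: 4 bumps 5 from row 1; 5 appends to row 2. P = [[1, 3, 4], [2, 5], [6]].

So P = [[1, 3, 4], [2, 5], [6]].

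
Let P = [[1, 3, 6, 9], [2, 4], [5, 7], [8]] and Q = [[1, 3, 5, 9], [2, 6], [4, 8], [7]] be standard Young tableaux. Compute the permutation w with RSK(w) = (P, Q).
8 2 5 4 7 6 1 3 9

Reverse RSK: for i = n, n-1, ..., 1, locate i in Q, remove the corresponding corner cell from P, and reverse-bump its entry up through P; the value ejected from row 1 is w(i).

So w = 8 2 5 4 7 6 1 3 9.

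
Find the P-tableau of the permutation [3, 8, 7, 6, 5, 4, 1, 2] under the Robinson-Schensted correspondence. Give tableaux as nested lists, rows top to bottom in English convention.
P = [[1, 2], [3, 4], [5], [6], [7], [8]]

Insert 3: appended to row 1. P = [[3]].
Insert 8: appended to row 1. P = [[3, 8]].
Insert 7: 7 bumps 8 from row 1; 8 starts row 2. P = [[3, 7], [8]].
Insert 6: 6 bumps 7 from row 1; 7 bumps 8 from row 2; 8 starts row 3. P = [[3, 6], [7], [8]].
Insert 5: 5 bumps 6 from row 1; 6 bumps 7 from row 2; 7 bumps 8 from row 3; 8 starts row 4. P = [[3, 5], [6], [7], [8]].
Insert 4: 4 bumps 5 from row 1; 5 bumps 6 from row 2; 6 bumps 7 from row 3; 7 bumps 8 from row 4; 8 starts row 5. P = [[3, 4], [5], [6], [7], [8]].
Insert 1: 1 bumps 3 from row 1; 3 bumps 5 from row 2; 5 bumps 6 from row 3; 6 bumps 7 from row 4; 7 bumps 8 from row 5; 8 starts row 6. P = [[1, 4], [3], [5], [6], [7], [8]].
Insert 2: 2 bumps 4 from row 1; 4 appends to row 2. P = [[1, 2], [3, 4], [5], [6], [7], [8]].

So P = [[1, 2], [3, 4], [5], [6], [7], [8]].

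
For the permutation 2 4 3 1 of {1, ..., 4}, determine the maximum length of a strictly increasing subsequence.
2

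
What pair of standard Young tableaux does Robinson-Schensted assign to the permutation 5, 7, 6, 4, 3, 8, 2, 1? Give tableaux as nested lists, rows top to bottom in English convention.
Insert each entry of the permutation into P by Schensted row insertion, recording in Q the position of each new cell.

Insert 5: appended to row 1. P = [[5]], Q = [[1]].
Insert 7: appended to row 1. P = [[5, 7]], Q = [[1, 2]].
Insert 6: 6 bumps 7 from row 1; 7 starts row 2. P = [[5, 6], [7]], Q = [[1, 2], [3]].
Insert 4: 4 bumps 5 from row 1; 5 bumps 7 from row 2; 7 starts row 3. P = [[4, 6], [5], [7]], Q = [[1, 2], [3], [4]].
Insert 3: 3 bumps 4 from row 1; 4 bumps 5 from row 2; 5 bumps 7 from row 3; 7 starts row 4. P = [[3, 6], [4], [5], [7]], Q = [[1, 2], [3], [4], [5]].
Insert 8: appended to row 1. P = [[3, 6, 8], [4], [5], [7]], Q = [[1, 2, 6], [3], [4], [5]].
Insert 2: 2 bumps 3 from row 1; 3 bumps 4 from row 2; 4 bumps 5 from row 3; 5 bumps 7 from row 4; 7 starts row 5. P = [[2, 6, 8], [3], [4], [5], [7]], Q = [[1, 2, 6], [3], [4], [5], [7]].
Insert 1: 1 bumps 2 from row 1; 2 bumps 3 from row 2; 3 bumps 4 from row 3; 4 bumps 5 from row 4; 5 bumps 7 from row 5; 7 starts row 6. P = [[1, 6, 8], [2], [3], [4], [5], [7]], Q = [[1, 2, 6], [3], [4], [5], [7], [8]].

So P = [[1, 6, 8], [2], [3], [4], [5], [7]], Q = [[1, 2, 6], [3], [4], [5], [7], [8]].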